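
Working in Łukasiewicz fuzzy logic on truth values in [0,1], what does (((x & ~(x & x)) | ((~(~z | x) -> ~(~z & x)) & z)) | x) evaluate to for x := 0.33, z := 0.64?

(x & x) = min(0.33, 0.33) = 0.33
~(x & x): Łukasiewicz ¬ gives 1 − 0.33 = 0.67
(x & ~(x & x)) = min(0.33, 0.67) = 0.33
~z: Łukasiewicz ¬ gives 1 − 0.64 = 0.36
(~z | x) = max(0.36, 0.33) = 0.36
~(~z | x): Łukasiewicz ¬ gives 1 − 0.36 = 0.64
~z: Łukasiewicz ¬ gives 1 − 0.64 = 0.36
(~z & x) = min(0.36, 0.33) = 0.33
~(~z & x): Łukasiewicz ¬ gives 1 − 0.33 = 0.67
(~(~z | x) -> ~(~z & x)): min(1, 1 − 0.64 + 0.67) = 1
((~(~z | x) -> ~(~z & x)) & z) = min(1, 0.64) = 0.64
((x & ~(x & x)) | ((~(~z | x) -> ~(~z & x)) & z)) = max(0.33, 0.64) = 0.64
(((x & ~(x & x)) | ((~(~z | x) -> ~(~z & x)) & z)) | x) = max(0.64, 0.33) = 0.64

0.64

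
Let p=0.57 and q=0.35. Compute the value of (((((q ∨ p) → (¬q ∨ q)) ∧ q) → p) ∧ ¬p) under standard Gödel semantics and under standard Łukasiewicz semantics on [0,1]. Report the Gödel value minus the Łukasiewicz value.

-0.43

Gödel evaluation:
  (q ∨ p) = max(0.35, 0.57) = 0.57
  ¬q: Gödel ¬ of 0.35 = 0 (operand ≠ 0)
  (¬q ∨ q) = max(0, 0.35) = 0.35
  ((q ∨ p) → (¬q ∨ q)): 0.57 > 0.35, so result = 0.35
  (((q ∨ p) → (¬q ∨ q)) ∧ q) = min(0.35, 0.35) = 0.35
  ((((q ∨ p) → (¬q ∨ q)) ∧ q) → p): 0.35 ≤ 0.57, so result = 1
  ¬p: Gödel ¬ of 0.57 = 0 (operand ≠ 0)
  (((((q ∨ p) → (¬q ∨ q)) ∧ q) → p) ∧ ¬p) = min(1, 0) = 0
  Gödel value = 0
Łukasiewicz evaluation:
  (q ∨ p) = max(0.35, 0.57) = 0.57
  ¬q: Łukasiewicz ¬ gives 1 − 0.35 = 0.65
  (¬q ∨ q) = max(0.65, 0.35) = 0.65
  ((q ∨ p) → (¬q ∨ q)): min(1, 1 − 0.57 + 0.65) = 1
  (((q ∨ p) → (¬q ∨ q)) ∧ q) = min(1, 0.35) = 0.35
  ((((q ∨ p) → (¬q ∨ q)) ∧ q) → p): min(1, 1 − 0.35 + 0.57) = 1
  ¬p: Łukasiewicz ¬ gives 1 − 0.57 = 0.43
  (((((q ∨ p) → (¬q ∨ q)) ∧ q) → p) ∧ ¬p) = min(1, 0.43) = 0.43
  Łukasiewicz value = 0.43
Difference: 0 − 0.43 = -0.43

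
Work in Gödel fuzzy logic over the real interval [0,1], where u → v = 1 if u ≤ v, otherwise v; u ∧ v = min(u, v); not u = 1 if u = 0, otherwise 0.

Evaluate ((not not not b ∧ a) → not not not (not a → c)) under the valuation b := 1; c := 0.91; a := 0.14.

not b: Gödel ¬ of 1 = 0 (operand ≠ 0)
not not b: Gödel ¬ of 0 = 1 (operand is 0)
not not not b: Gödel ¬ of 1 = 0 (operand ≠ 0)
(not not not b ∧ a) = min(0, 0.14) = 0
not a: Gödel ¬ of 0.14 = 0 (operand ≠ 0)
(not a → c): 0 ≤ 0.91, so result = 1
not (not a → c): Gödel ¬ of 1 = 0 (operand ≠ 0)
not not (not a → c): Gödel ¬ of 0 = 1 (operand is 0)
not not not (not a → c): Gödel ¬ of 1 = 0 (operand ≠ 0)
((not not not b ∧ a) → not not not (not a → c)): 0 ≤ 0, so result = 1

1.00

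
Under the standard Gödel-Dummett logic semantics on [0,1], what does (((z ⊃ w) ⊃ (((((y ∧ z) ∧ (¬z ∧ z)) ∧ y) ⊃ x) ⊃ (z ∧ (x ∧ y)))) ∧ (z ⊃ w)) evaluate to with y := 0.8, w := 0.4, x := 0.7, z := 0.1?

0.10

(z ⊃ w): 0.1 ≤ 0.4, so result = 1
(y ∧ z) = min(0.8, 0.1) = 0.1
¬z: Gödel ¬ of 0.1 = 0 (operand ≠ 0)
(¬z ∧ z) = min(0, 0.1) = 0
((y ∧ z) ∧ (¬z ∧ z)) = min(0.1, 0) = 0
(((y ∧ z) ∧ (¬z ∧ z)) ∧ y) = min(0, 0.8) = 0
((((y ∧ z) ∧ (¬z ∧ z)) ∧ y) ⊃ x): 0 ≤ 0.7, so result = 1
(x ∧ y) = min(0.7, 0.8) = 0.7
(z ∧ (x ∧ y)) = min(0.1, 0.7) = 0.1
(((((y ∧ z) ∧ (¬z ∧ z)) ∧ y) ⊃ x) ⊃ (z ∧ (x ∧ y))): 1 > 0.1, so result = 0.1
((z ⊃ w) ⊃ (((((y ∧ z) ∧ (¬z ∧ z)) ∧ y) ⊃ x) ⊃ (z ∧ (x ∧ y)))): 1 > 0.1, so result = 0.1
(z ⊃ w): 0.1 ≤ 0.4, so result = 1
(((z ⊃ w) ⊃ (((((y ∧ z) ∧ (¬z ∧ z)) ∧ y) ⊃ x) ⊃ (z ∧ (x ∧ y)))) ∧ (z ⊃ w)) = min(0.1, 1) = 0.1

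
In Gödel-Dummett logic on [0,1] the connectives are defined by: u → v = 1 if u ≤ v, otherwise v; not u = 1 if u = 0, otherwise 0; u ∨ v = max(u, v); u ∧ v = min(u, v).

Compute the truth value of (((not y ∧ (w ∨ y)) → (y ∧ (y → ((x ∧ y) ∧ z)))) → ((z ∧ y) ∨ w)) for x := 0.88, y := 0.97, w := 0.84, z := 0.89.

0.89

not y: Gödel ¬ of 0.97 = 0 (operand ≠ 0)
(w ∨ y) = max(0.84, 0.97) = 0.97
(not y ∧ (w ∨ y)) = min(0, 0.97) = 0
(x ∧ y) = min(0.88, 0.97) = 0.88
((x ∧ y) ∧ z) = min(0.88, 0.89) = 0.88
(y → ((x ∧ y) ∧ z)): 0.97 > 0.88, so result = 0.88
(y ∧ (y → ((x ∧ y) ∧ z))) = min(0.97, 0.88) = 0.88
((not y ∧ (w ∨ y)) → (y ∧ (y → ((x ∧ y) ∧ z)))): 0 ≤ 0.88, so result = 1
(z ∧ y) = min(0.89, 0.97) = 0.89
((z ∧ y) ∨ w) = max(0.89, 0.84) = 0.89
(((not y ∧ (w ∨ y)) → (y ∧ (y → ((x ∧ y) ∧ z)))) → ((z ∧ y) ∨ w)): 1 > 0.89, so result = 0.89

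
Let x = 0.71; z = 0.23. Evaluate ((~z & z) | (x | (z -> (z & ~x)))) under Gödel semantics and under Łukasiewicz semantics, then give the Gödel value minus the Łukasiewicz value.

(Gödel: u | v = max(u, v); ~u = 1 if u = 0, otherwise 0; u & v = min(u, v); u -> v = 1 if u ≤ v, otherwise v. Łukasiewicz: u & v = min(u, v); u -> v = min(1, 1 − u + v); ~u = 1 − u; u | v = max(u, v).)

Gödel evaluation:
  ~z: Gödel ¬ of 0.23 = 0 (operand ≠ 0)
  (~z & z) = min(0, 0.23) = 0
  ~x: Gödel ¬ of 0.71 = 0 (operand ≠ 0)
  (z & ~x) = min(0.23, 0) = 0
  (z -> (z & ~x)): 0.23 > 0, so result = 0
  (x | (z -> (z & ~x))) = max(0.71, 0) = 0.71
  ((~z & z) | (x | (z -> (z & ~x)))) = max(0, 0.71) = 0.71
  Gödel value = 0.71
Łukasiewicz evaluation:
  ~z: Łukasiewicz ¬ gives 1 − 0.23 = 0.77
  (~z & z) = min(0.77, 0.23) = 0.23
  ~x: Łukasiewicz ¬ gives 1 − 0.71 = 0.29
  (z & ~x) = min(0.23, 0.29) = 0.23
  (z -> (z & ~x)): min(1, 1 − 0.23 + 0.23) = 1
  (x | (z -> (z & ~x))) = max(0.71, 1) = 1
  ((~z & z) | (x | (z -> (z & ~x)))) = max(0.23, 1) = 1
  Łukasiewicz value = 1
Difference: 0.71 − 1 = -0.29

-0.29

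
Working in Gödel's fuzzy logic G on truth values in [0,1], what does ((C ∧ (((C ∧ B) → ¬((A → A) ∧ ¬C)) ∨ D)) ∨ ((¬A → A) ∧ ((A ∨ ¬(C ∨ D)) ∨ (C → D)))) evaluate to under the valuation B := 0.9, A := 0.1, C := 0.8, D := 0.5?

0.80

(C ∧ B) = min(0.8, 0.9) = 0.8
(A → A): 0.1 ≤ 0.1, so result = 1
¬C: Gödel ¬ of 0.8 = 0 (operand ≠ 0)
((A → A) ∧ ¬C) = min(1, 0) = 0
¬((A → A) ∧ ¬C): Gödel ¬ of 0 = 1 (operand is 0)
((C ∧ B) → ¬((A → A) ∧ ¬C)): 0.8 ≤ 1, so result = 1
(((C ∧ B) → ¬((A → A) ∧ ¬C)) ∨ D) = max(1, 0.5) = 1
(C ∧ (((C ∧ B) → ¬((A → A) ∧ ¬C)) ∨ D)) = min(0.8, 1) = 0.8
¬A: Gödel ¬ of 0.1 = 0 (operand ≠ 0)
(¬A → A): 0 ≤ 0.1, so result = 1
(C ∨ D) = max(0.8, 0.5) = 0.8
¬(C ∨ D): Gödel ¬ of 0.8 = 0 (operand ≠ 0)
(A ∨ ¬(C ∨ D)) = max(0.1, 0) = 0.1
(C → D): 0.8 > 0.5, so result = 0.5
((A ∨ ¬(C ∨ D)) ∨ (C → D)) = max(0.1, 0.5) = 0.5
((¬A → A) ∧ ((A ∨ ¬(C ∨ D)) ∨ (C → D))) = min(1, 0.5) = 0.5
((C ∧ (((C ∧ B) → ¬((A → A) ∧ ¬C)) ∨ D)) ∨ ((¬A → A) ∧ ((A ∨ ¬(C ∨ D)) ∨ (C → D)))) = max(0.8, 0.5) = 0.8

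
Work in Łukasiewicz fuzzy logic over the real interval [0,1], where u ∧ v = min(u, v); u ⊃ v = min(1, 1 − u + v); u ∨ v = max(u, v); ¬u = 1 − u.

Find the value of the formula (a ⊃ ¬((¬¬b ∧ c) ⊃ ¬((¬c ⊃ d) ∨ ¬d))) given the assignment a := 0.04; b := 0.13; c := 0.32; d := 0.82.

¬b: Łukasiewicz ¬ gives 1 − 0.13 = 0.87
¬¬b: Łukasiewicz ¬ gives 1 − 0.87 = 0.13
(¬¬b ∧ c) = min(0.13, 0.32) = 0.13
¬c: Łukasiewicz ¬ gives 1 − 0.32 = 0.68
(¬c ⊃ d): min(1, 1 − 0.68 + 0.82) = 1
¬d: Łukasiewicz ¬ gives 1 − 0.82 = 0.18
((¬c ⊃ d) ∨ ¬d) = max(1, 0.18) = 1
¬((¬c ⊃ d) ∨ ¬d): Łukasiewicz ¬ gives 1 − 1 = 0
((¬¬b ∧ c) ⊃ ¬((¬c ⊃ d) ∨ ¬d)): min(1, 1 − 0.13 + 0) = 0.87
¬((¬¬b ∧ c) ⊃ ¬((¬c ⊃ d) ∨ ¬d)): Łukasiewicz ¬ gives 1 − 0.87 = 0.13
(a ⊃ ¬((¬¬b ∧ c) ⊃ ¬((¬c ⊃ d) ∨ ¬d))): min(1, 1 − 0.04 + 0.13) = 1

1.00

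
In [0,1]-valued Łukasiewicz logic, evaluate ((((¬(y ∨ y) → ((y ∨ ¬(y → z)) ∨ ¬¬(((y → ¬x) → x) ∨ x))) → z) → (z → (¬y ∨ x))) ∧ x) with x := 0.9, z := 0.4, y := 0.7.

(y ∨ y) = max(0.7, 0.7) = 0.7
¬(y ∨ y): Łukasiewicz ¬ gives 1 − 0.7 = 0.3
(y → z): min(1, 1 − 0.7 + 0.4) = 0.7
¬(y → z): Łukasiewicz ¬ gives 1 − 0.7 = 0.3
(y ∨ ¬(y → z)) = max(0.7, 0.3) = 0.7
¬x: Łukasiewicz ¬ gives 1 − 0.9 = 0.1
(y → ¬x): min(1, 1 − 0.7 + 0.1) = 0.4
((y → ¬x) → x): min(1, 1 − 0.4 + 0.9) = 1
(((y → ¬x) → x) ∨ x) = max(1, 0.9) = 1
¬(((y → ¬x) → x) ∨ x): Łukasiewicz ¬ gives 1 − 1 = 0
¬¬(((y → ¬x) → x) ∨ x): Łukasiewicz ¬ gives 1 − 0 = 1
((y ∨ ¬(y → z)) ∨ ¬¬(((y → ¬x) → x) ∨ x)) = max(0.7, 1) = 1
(¬(y ∨ y) → ((y ∨ ¬(y → z)) ∨ ¬¬(((y → ¬x) → x) ∨ x))): min(1, 1 − 0.3 + 1) = 1
((¬(y ∨ y) → ((y ∨ ¬(y → z)) ∨ ¬¬(((y → ¬x) → x) ∨ x))) → z): min(1, 1 − 1 + 0.4) = 0.4
¬y: Łukasiewicz ¬ gives 1 − 0.7 = 0.3
(¬y ∨ x) = max(0.3, 0.9) = 0.9
(z → (¬y ∨ x)): min(1, 1 − 0.4 + 0.9) = 1
(((¬(y ∨ y) → ((y ∨ ¬(y → z)) ∨ ¬¬(((y → ¬x) → x) ∨ x))) → z) → (z → (¬y ∨ x))): min(1, 1 − 0.4 + 1) = 1
((((¬(y ∨ y) → ((y ∨ ¬(y → z)) ∨ ¬¬(((y → ¬x) → x) ∨ x))) → z) → (z → (¬y ∨ x))) ∧ x) = min(1, 0.9) = 0.9

0.90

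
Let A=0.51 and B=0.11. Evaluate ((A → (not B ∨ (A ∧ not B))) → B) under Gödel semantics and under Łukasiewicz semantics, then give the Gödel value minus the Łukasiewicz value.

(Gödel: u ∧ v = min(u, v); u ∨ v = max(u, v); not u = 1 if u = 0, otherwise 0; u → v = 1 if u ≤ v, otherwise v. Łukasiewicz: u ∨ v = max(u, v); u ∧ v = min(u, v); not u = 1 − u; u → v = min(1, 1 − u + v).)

Gödel evaluation:
  not B: Gödel ¬ of 0.11 = 0 (operand ≠ 0)
  not B: Gödel ¬ of 0.11 = 0 (operand ≠ 0)
  (A ∧ not B) = min(0.51, 0) = 0
  (not B ∨ (A ∧ not B)) = max(0, 0) = 0
  (A → (not B ∨ (A ∧ not B))): 0.51 > 0, so result = 0
  ((A → (not B ∨ (A ∧ not B))) → B): 0 ≤ 0.11, so result = 1
  Gödel value = 1
Łukasiewicz evaluation:
  not B: Łukasiewicz ¬ gives 1 − 0.11 = 0.89
  not B: Łukasiewicz ¬ gives 1 − 0.11 = 0.89
  (A ∧ not B) = min(0.51, 0.89) = 0.51
  (not B ∨ (A ∧ not B)) = max(0.89, 0.51) = 0.89
  (A → (not B ∨ (A ∧ not B))): min(1, 1 − 0.51 + 0.89) = 1
  ((A → (not B ∨ (A ∧ not B))) → B): min(1, 1 − 1 + 0.11) = 0.11
  Łukasiewicz value = 0.11
Difference: 1 − 0.11 = 0.89

0.89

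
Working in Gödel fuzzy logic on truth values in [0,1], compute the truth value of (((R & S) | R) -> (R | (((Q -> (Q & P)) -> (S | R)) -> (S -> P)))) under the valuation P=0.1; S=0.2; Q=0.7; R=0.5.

(R & S) = min(0.5, 0.2) = 0.2
((R & S) | R) = max(0.2, 0.5) = 0.5
(Q & P) = min(0.7, 0.1) = 0.1
(Q -> (Q & P)): 0.7 > 0.1, so result = 0.1
(S | R) = max(0.2, 0.5) = 0.5
((Q -> (Q & P)) -> (S | R)): 0.1 ≤ 0.5, so result = 1
(S -> P): 0.2 > 0.1, so result = 0.1
(((Q -> (Q & P)) -> (S | R)) -> (S -> P)): 1 > 0.1, so result = 0.1
(R | (((Q -> (Q & P)) -> (S | R)) -> (S -> P))) = max(0.5, 0.1) = 0.5
(((R & S) | R) -> (R | (((Q -> (Q & P)) -> (S | R)) -> (S -> P)))): 0.5 ≤ 0.5, so result = 1

1.00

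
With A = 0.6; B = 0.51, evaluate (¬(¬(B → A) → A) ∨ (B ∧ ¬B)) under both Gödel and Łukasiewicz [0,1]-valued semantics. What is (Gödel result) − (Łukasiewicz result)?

Gödel evaluation:
  (B → A): 0.51 ≤ 0.6, so result = 1
  ¬(B → A): Gödel ¬ of 1 = 0 (operand ≠ 0)
  (¬(B → A) → A): 0 ≤ 0.6, so result = 1
  ¬(¬(B → A) → A): Gödel ¬ of 1 = 0 (operand ≠ 0)
  ¬B: Gödel ¬ of 0.51 = 0 (operand ≠ 0)
  (B ∧ ¬B) = min(0.51, 0) = 0
  (¬(¬(B → A) → A) ∨ (B ∧ ¬B)) = max(0, 0) = 0
  Gödel value = 0
Łukasiewicz evaluation:
  (B → A): min(1, 1 − 0.51 + 0.6) = 1
  ¬(B → A): Łukasiewicz ¬ gives 1 − 1 = 0
  (¬(B → A) → A): min(1, 1 − 0 + 0.6) = 1
  ¬(¬(B → A) → A): Łukasiewicz ¬ gives 1 − 1 = 0
  ¬B: Łukasiewicz ¬ gives 1 − 0.51 = 0.49
  (B ∧ ¬B) = min(0.51, 0.49) = 0.49
  (¬(¬(B → A) → A) ∨ (B ∧ ¬B)) = max(0, 0.49) = 0.49
  Łukasiewicz value = 0.49
Difference: 0 − 0.49 = -0.49

-0.49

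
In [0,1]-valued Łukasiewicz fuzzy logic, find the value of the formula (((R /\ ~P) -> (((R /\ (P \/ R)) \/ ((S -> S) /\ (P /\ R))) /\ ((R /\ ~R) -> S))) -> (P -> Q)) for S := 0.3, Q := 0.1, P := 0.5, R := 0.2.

~P: Łukasiewicz ¬ gives 1 − 0.5 = 0.5
(R /\ ~P) = min(0.2, 0.5) = 0.2
(P \/ R) = max(0.5, 0.2) = 0.5
(R /\ (P \/ R)) = min(0.2, 0.5) = 0.2
(S -> S): min(1, 1 − 0.3 + 0.3) = 1
(P /\ R) = min(0.5, 0.2) = 0.2
((S -> S) /\ (P /\ R)) = min(1, 0.2) = 0.2
((R /\ (P \/ R)) \/ ((S -> S) /\ (P /\ R))) = max(0.2, 0.2) = 0.2
~R: Łukasiewicz ¬ gives 1 − 0.2 = 0.8
(R /\ ~R) = min(0.2, 0.8) = 0.2
((R /\ ~R) -> S): min(1, 1 − 0.2 + 0.3) = 1
(((R /\ (P \/ R)) \/ ((S -> S) /\ (P /\ R))) /\ ((R /\ ~R) -> S)) = min(0.2, 1) = 0.2
((R /\ ~P) -> (((R /\ (P \/ R)) \/ ((S -> S) /\ (P /\ R))) /\ ((R /\ ~R) -> S))): min(1, 1 − 0.2 + 0.2) = 1
(P -> Q): min(1, 1 − 0.5 + 0.1) = 0.6
(((R /\ ~P) -> (((R /\ (P \/ R)) \/ ((S -> S) /\ (P /\ R))) /\ ((R /\ ~R) -> S))) -> (P -> Q)): min(1, 1 − 1 + 0.6) = 0.6

0.60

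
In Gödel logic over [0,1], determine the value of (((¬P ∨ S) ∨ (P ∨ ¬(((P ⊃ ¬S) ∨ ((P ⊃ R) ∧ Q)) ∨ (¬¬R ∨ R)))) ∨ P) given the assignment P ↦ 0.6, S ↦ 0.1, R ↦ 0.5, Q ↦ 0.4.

0.60

¬P: Gödel ¬ of 0.6 = 0 (operand ≠ 0)
(¬P ∨ S) = max(0, 0.1) = 0.1
¬S: Gödel ¬ of 0.1 = 0 (operand ≠ 0)
(P ⊃ ¬S): 0.6 > 0, so result = 0
(P ⊃ R): 0.6 > 0.5, so result = 0.5
((P ⊃ R) ∧ Q) = min(0.5, 0.4) = 0.4
((P ⊃ ¬S) ∨ ((P ⊃ R) ∧ Q)) = max(0, 0.4) = 0.4
¬R: Gödel ¬ of 0.5 = 0 (operand ≠ 0)
¬¬R: Gödel ¬ of 0 = 1 (operand is 0)
(¬¬R ∨ R) = max(1, 0.5) = 1
(((P ⊃ ¬S) ∨ ((P ⊃ R) ∧ Q)) ∨ (¬¬R ∨ R)) = max(0.4, 1) = 1
¬(((P ⊃ ¬S) ∨ ((P ⊃ R) ∧ Q)) ∨ (¬¬R ∨ R)): Gödel ¬ of 1 = 0 (operand ≠ 0)
(P ∨ ¬(((P ⊃ ¬S) ∨ ((P ⊃ R) ∧ Q)) ∨ (¬¬R ∨ R))) = max(0.6, 0) = 0.6
((¬P ∨ S) ∨ (P ∨ ¬(((P ⊃ ¬S) ∨ ((P ⊃ R) ∧ Q)) ∨ (¬¬R ∨ R)))) = max(0.1, 0.6) = 0.6
(((¬P ∨ S) ∨ (P ∨ ¬(((P ⊃ ¬S) ∨ ((P ⊃ R) ∧ Q)) ∨ (¬¬R ∨ R)))) ∨ P) = max(0.6, 0.6) = 0.6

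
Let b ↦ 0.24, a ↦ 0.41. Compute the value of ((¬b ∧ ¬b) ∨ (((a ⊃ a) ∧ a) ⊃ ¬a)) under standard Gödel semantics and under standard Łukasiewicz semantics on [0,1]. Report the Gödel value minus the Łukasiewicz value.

Gödel evaluation:
  ¬b: Gödel ¬ of 0.24 = 0 (operand ≠ 0)
  ¬b: Gödel ¬ of 0.24 = 0 (operand ≠ 0)
  (¬b ∧ ¬b) = min(0, 0) = 0
  (a ⊃ a): 0.41 ≤ 0.41, so result = 1
  ((a ⊃ a) ∧ a) = min(1, 0.41) = 0.41
  ¬a: Gödel ¬ of 0.41 = 0 (operand ≠ 0)
  (((a ⊃ a) ∧ a) ⊃ ¬a): 0.41 > 0, so result = 0
  ((¬b ∧ ¬b) ∨ (((a ⊃ a) ∧ a) ⊃ ¬a)) = max(0, 0) = 0
  Gödel value = 0
Łukasiewicz evaluation:
  ¬b: Łukasiewicz ¬ gives 1 − 0.24 = 0.76
  ¬b: Łukasiewicz ¬ gives 1 − 0.24 = 0.76
  (¬b ∧ ¬b) = min(0.76, 0.76) = 0.76
  (a ⊃ a): min(1, 1 − 0.41 + 0.41) = 1
  ((a ⊃ a) ∧ a) = min(1, 0.41) = 0.41
  ¬a: Łukasiewicz ¬ gives 1 − 0.41 = 0.59
  (((a ⊃ a) ∧ a) ⊃ ¬a): min(1, 1 − 0.41 + 0.59) = 1
  ((¬b ∧ ¬b) ∨ (((a ⊃ a) ∧ a) ⊃ ¬a)) = max(0.76, 1) = 1
  Łukasiewicz value = 1
Difference: 0 − 1 = -1.00

-1.00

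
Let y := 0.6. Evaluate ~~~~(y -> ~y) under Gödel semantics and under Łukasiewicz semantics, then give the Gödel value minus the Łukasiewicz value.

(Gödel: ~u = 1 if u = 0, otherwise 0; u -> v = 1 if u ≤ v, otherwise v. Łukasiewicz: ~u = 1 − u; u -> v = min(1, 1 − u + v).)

-0.80

Gödel evaluation:
  ~y: Gödel ¬ of 0.6 = 0 (operand ≠ 0)
  (y -> ~y): 0.6 > 0, so result = 0
  ~(y -> ~y): Gödel ¬ of 0 = 1 (operand is 0)
  ~~(y -> ~y): Gödel ¬ of 1 = 0 (operand ≠ 0)
  ~~~(y -> ~y): Gödel ¬ of 0 = 1 (operand is 0)
  ~~~~(y -> ~y): Gödel ¬ of 1 = 0 (operand ≠ 0)
  Gödel value = 0
Łukasiewicz evaluation:
  ~y: Łukasiewicz ¬ gives 1 − 0.6 = 0.4
  (y -> ~y): min(1, 1 − 0.6 + 0.4) = 0.8
  ~(y -> ~y): Łukasiewicz ¬ gives 1 − 0.8 = 0.2
  ~~(y -> ~y): Łukasiewicz ¬ gives 1 − 0.2 = 0.8
  ~~~(y -> ~y): Łukasiewicz ¬ gives 1 − 0.8 = 0.2
  ~~~~(y -> ~y): Łukasiewicz ¬ gives 1 − 0.2 = 0.8
  Łukasiewicz value = 0.8
Difference: 0 − 0.8 = -0.80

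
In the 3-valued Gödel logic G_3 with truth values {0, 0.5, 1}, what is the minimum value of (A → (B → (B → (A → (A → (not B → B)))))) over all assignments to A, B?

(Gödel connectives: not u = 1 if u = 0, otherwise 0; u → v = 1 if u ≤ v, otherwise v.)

Every assignment gives 1. For instance at A = 0, B = 0:
  not B: Gödel ¬ of 0 = 1 (operand is 0)
  (not B → B): 1 > 0, so result = 0
  (A → (not B → B)): 0 ≤ 0, so result = 1
  (A → (A → (not B → B))): 0 ≤ 1, so result = 1
  (B → (A → (A → (not B → B)))): 0 ≤ 1, so result = 1
  (B → (B → (A → (A → (not B → B))))): 0 ≤ 1, so result = 1
  (A → (B → (B → (A → (A → (not B → B)))))): 0 ≤ 1, so result = 1
All 9 assignments give value 1 — the formula is a G_3-tautology.

1.00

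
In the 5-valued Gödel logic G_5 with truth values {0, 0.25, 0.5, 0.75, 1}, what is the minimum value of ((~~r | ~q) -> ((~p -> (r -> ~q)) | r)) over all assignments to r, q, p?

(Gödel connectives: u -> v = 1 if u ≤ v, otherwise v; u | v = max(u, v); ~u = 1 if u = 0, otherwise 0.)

0.25

The minimum is attained at r = 0.25, q = 0.25, p = 0:
  ~r: Gödel ¬ of 0.25 = 0 (operand ≠ 0)
  ~~r: Gödel ¬ of 0 = 1 (operand is 0)
  ~q: Gödel ¬ of 0.25 = 0 (operand ≠ 0)
  (~~r | ~q) = max(1, 0) = 1
  ~p: Gödel ¬ of 0 = 1 (operand is 0)
  ~q: Gödel ¬ of 0.25 = 0 (operand ≠ 0)
  (r -> ~q): 0.25 > 0, so result = 0
  (~p -> (r -> ~q)): 1 > 0, so result = 0
  ((~p -> (r -> ~q)) | r) = max(0, 0.25) = 0.25
  ((~~r | ~q) -> ((~p -> (r -> ~q)) | r)): 1 > 0.25, so result = 0.25
Checking all 125 assignments confirms none give a value below 0.25.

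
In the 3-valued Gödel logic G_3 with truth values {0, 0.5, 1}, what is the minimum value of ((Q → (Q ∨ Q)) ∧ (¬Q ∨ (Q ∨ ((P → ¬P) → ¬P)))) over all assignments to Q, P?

Every assignment gives 1. For instance at Q = 0, P = 0:
  (Q ∨ Q) = max(0, 0) = 0
  (Q → (Q ∨ Q)): 0 ≤ 0, so result = 1
  ¬Q: Gödel ¬ of 0 = 1 (operand is 0)
  ¬P: Gödel ¬ of 0 = 1 (operand is 0)
  (P → ¬P): 0 ≤ 1, so result = 1
  ¬P: Gödel ¬ of 0 = 1 (operand is 0)
  ((P → ¬P) → ¬P): 1 ≤ 1, so result = 1
  (Q ∨ ((P → ¬P) → ¬P)) = max(0, 1) = 1
  (¬Q ∨ (Q ∨ ((P → ¬P) → ¬P))) = max(1, 1) = 1
  ((Q → (Q ∨ Q)) ∧ (¬Q ∨ (Q ∨ ((P → ¬P) → ¬P)))) = min(1, 1) = 1
All 9 assignments give value 1 — the formula is a G_3-tautology.

1.00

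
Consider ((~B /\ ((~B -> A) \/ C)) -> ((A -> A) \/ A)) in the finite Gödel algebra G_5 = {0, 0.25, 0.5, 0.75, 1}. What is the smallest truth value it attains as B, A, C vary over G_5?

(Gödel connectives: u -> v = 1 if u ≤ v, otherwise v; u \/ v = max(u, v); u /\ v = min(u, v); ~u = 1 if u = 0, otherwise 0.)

1.00

Every assignment gives 1. For instance at B = 0, A = 0, C = 0:
  ~B: Gödel ¬ of 0 = 1 (operand is 0)
  ~B: Gödel ¬ of 0 = 1 (operand is 0)
  (~B -> A): 1 > 0, so result = 0
  ((~B -> A) \/ C) = max(0, 0) = 0
  (~B /\ ((~B -> A) \/ C)) = min(1, 0) = 0
  (A -> A): 0 ≤ 0, so result = 1
  ((A -> A) \/ A) = max(1, 0) = 1
  ((~B /\ ((~B -> A) \/ C)) -> ((A -> A) \/ A)): 0 ≤ 1, so result = 1
All 125 assignments give value 1 — the formula is a G_5-tautology.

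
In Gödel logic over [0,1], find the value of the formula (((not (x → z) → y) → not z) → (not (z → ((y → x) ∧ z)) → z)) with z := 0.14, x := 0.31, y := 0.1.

(x → z): 0.31 > 0.14, so result = 0.14
not (x → z): Gödel ¬ of 0.14 = 0 (operand ≠ 0)
(not (x → z) → y): 0 ≤ 0.1, so result = 1
not z: Gödel ¬ of 0.14 = 0 (operand ≠ 0)
((not (x → z) → y) → not z): 1 > 0, so result = 0
(y → x): 0.1 ≤ 0.31, so result = 1
((y → x) ∧ z) = min(1, 0.14) = 0.14
(z → ((y → x) ∧ z)): 0.14 ≤ 0.14, so result = 1
not (z → ((y → x) ∧ z)): Gödel ¬ of 1 = 0 (operand ≠ 0)
(not (z → ((y → x) ∧ z)) → z): 0 ≤ 0.14, so result = 1
(((not (x → z) → y) → not z) → (not (z → ((y → x) ∧ z)) → z)): 0 ≤ 1, so result = 1

1.00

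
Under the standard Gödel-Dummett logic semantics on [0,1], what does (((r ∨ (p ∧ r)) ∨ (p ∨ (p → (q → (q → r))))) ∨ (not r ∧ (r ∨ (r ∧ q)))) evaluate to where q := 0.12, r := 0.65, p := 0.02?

(p ∧ r) = min(0.02, 0.65) = 0.02
(r ∨ (p ∧ r)) = max(0.65, 0.02) = 0.65
(q → r): 0.12 ≤ 0.65, so result = 1
(q → (q → r)): 0.12 ≤ 1, so result = 1
(p → (q → (q → r))): 0.02 ≤ 1, so result = 1
(p ∨ (p → (q → (q → r)))) = max(0.02, 1) = 1
((r ∨ (p ∧ r)) ∨ (p ∨ (p → (q → (q → r))))) = max(0.65, 1) = 1
not r: Gödel ¬ of 0.65 = 0 (operand ≠ 0)
(r ∧ q) = min(0.65, 0.12) = 0.12
(r ∨ (r ∧ q)) = max(0.65, 0.12) = 0.65
(not r ∧ (r ∨ (r ∧ q))) = min(0, 0.65) = 0
(((r ∨ (p ∧ r)) ∨ (p ∨ (p → (q → (q → r))))) ∨ (not r ∧ (r ∨ (r ∧ q)))) = max(1, 0) = 1

1.00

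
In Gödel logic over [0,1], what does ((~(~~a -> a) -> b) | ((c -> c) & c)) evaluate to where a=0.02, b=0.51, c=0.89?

~a: Gödel ¬ of 0.02 = 0 (operand ≠ 0)
~~a: Gödel ¬ of 0 = 1 (operand is 0)
(~~a -> a): 1 > 0.02, so result = 0.02
~(~~a -> a): Gödel ¬ of 0.02 = 0 (operand ≠ 0)
(~(~~a -> a) -> b): 0 ≤ 0.51, so result = 1
(c -> c): 0.89 ≤ 0.89, so result = 1
((c -> c) & c) = min(1, 0.89) = 0.89
((~(~~a -> a) -> b) | ((c -> c) & c)) = max(1, 0.89) = 1

1.00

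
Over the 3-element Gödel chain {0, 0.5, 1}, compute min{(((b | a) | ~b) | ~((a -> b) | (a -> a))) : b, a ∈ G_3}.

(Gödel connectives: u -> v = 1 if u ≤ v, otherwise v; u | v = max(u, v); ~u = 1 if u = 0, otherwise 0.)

0.50

The minimum is attained at b = 0.5, a = 0:
  (b | a) = max(0.5, 0) = 0.5
  ~b: Gödel ¬ of 0.5 = 0 (operand ≠ 0)
  ((b | a) | ~b) = max(0.5, 0) = 0.5
  (a -> b): 0 ≤ 0.5, so result = 1
  (a -> a): 0 ≤ 0, so result = 1
  ((a -> b) | (a -> a)) = max(1, 1) = 1
  ~((a -> b) | (a -> a)): Gödel ¬ of 1 = 0 (operand ≠ 0)
  (((b | a) | ~b) | ~((a -> b) | (a -> a))) = max(0.5, 0) = 0.5
Checking all 9 assignments confirms none give a value below 0.50.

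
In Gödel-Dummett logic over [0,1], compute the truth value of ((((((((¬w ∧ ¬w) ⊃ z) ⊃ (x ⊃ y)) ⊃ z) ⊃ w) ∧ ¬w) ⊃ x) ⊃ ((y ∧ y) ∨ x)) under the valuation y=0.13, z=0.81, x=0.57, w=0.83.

¬w: Gödel ¬ of 0.83 = 0 (operand ≠ 0)
¬w: Gödel ¬ of 0.83 = 0 (operand ≠ 0)
(¬w ∧ ¬w) = min(0, 0) = 0
((¬w ∧ ¬w) ⊃ z): 0 ≤ 0.81, so result = 1
(x ⊃ y): 0.57 > 0.13, so result = 0.13
(((¬w ∧ ¬w) ⊃ z) ⊃ (x ⊃ y)): 1 > 0.13, so result = 0.13
((((¬w ∧ ¬w) ⊃ z) ⊃ (x ⊃ y)) ⊃ z): 0.13 ≤ 0.81, so result = 1
(((((¬w ∧ ¬w) ⊃ z) ⊃ (x ⊃ y)) ⊃ z) ⊃ w): 1 > 0.83, so result = 0.83
¬w: Gödel ¬ of 0.83 = 0 (operand ≠ 0)
((((((¬w ∧ ¬w) ⊃ z) ⊃ (x ⊃ y)) ⊃ z) ⊃ w) ∧ ¬w) = min(0.83, 0) = 0
(((((((¬w ∧ ¬w) ⊃ z) ⊃ (x ⊃ y)) ⊃ z) ⊃ w) ∧ ¬w) ⊃ x): 0 ≤ 0.57, so result = 1
(y ∧ y) = min(0.13, 0.13) = 0.13
((y ∧ y) ∨ x) = max(0.13, 0.57) = 0.57
((((((((¬w ∧ ¬w) ⊃ z) ⊃ (x ⊃ y)) ⊃ z) ⊃ w) ∧ ¬w) ⊃ x) ⊃ ((y ∧ y) ∨ x)): 1 > 0.57, so result = 0.57

0.57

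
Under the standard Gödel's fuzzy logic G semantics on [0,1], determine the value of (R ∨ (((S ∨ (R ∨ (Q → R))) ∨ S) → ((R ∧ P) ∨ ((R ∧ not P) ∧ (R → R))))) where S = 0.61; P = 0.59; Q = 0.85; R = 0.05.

0.05

(Q → R): 0.85 > 0.05, so result = 0.05
(R ∨ (Q → R)) = max(0.05, 0.05) = 0.05
(S ∨ (R ∨ (Q → R))) = max(0.61, 0.05) = 0.61
((S ∨ (R ∨ (Q → R))) ∨ S) = max(0.61, 0.61) = 0.61
(R ∧ P) = min(0.05, 0.59) = 0.05
not P: Gödel ¬ of 0.59 = 0 (operand ≠ 0)
(R ∧ not P) = min(0.05, 0) = 0
(R → R): 0.05 ≤ 0.05, so result = 1
((R ∧ not P) ∧ (R → R)) = min(0, 1) = 0
((R ∧ P) ∨ ((R ∧ not P) ∧ (R → R))) = max(0.05, 0) = 0.05
(((S ∨ (R ∨ (Q → R))) ∨ S) → ((R ∧ P) ∨ ((R ∧ not P) ∧ (R → R)))): 0.61 > 0.05, so result = 0.05
(R ∨ (((S ∨ (R ∨ (Q → R))) ∨ S) → ((R ∧ P) ∨ ((R ∧ not P) ∧ (R → R))))) = max(0.05, 0.05) = 0.05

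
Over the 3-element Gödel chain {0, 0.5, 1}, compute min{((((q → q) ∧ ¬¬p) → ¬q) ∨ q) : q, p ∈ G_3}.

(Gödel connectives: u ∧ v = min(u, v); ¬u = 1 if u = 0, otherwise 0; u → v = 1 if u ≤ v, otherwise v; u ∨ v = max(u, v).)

0.50

The minimum is attained at q = 0.5, p = 0.5:
  (q → q): 0.5 ≤ 0.5, so result = 1
  ¬p: Gödel ¬ of 0.5 = 0 (operand ≠ 0)
  ¬¬p: Gödel ¬ of 0 = 1 (operand is 0)
  ((q → q) ∧ ¬¬p) = min(1, 1) = 1
  ¬q: Gödel ¬ of 0.5 = 0 (operand ≠ 0)
  (((q → q) ∧ ¬¬p) → ¬q): 1 > 0, so result = 0
  ((((q → q) ∧ ¬¬p) → ¬q) ∨ q) = max(0, 0.5) = 0.5
Checking all 9 assignments confirms none give a value below 0.50.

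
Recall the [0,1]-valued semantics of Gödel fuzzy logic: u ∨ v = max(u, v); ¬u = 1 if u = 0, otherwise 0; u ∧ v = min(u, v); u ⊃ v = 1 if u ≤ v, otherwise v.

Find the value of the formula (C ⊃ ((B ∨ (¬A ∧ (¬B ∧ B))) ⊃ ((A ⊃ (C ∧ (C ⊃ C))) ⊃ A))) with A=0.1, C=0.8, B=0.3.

¬A: Gödel ¬ of 0.1 = 0 (operand ≠ 0)
¬B: Gödel ¬ of 0.3 = 0 (operand ≠ 0)
(¬B ∧ B) = min(0, 0.3) = 0
(¬A ∧ (¬B ∧ B)) = min(0, 0) = 0
(B ∨ (¬A ∧ (¬B ∧ B))) = max(0.3, 0) = 0.3
(C ⊃ C): 0.8 ≤ 0.8, so result = 1
(C ∧ (C ⊃ C)) = min(0.8, 1) = 0.8
(A ⊃ (C ∧ (C ⊃ C))): 0.1 ≤ 0.8, so result = 1
((A ⊃ (C ∧ (C ⊃ C))) ⊃ A): 1 > 0.1, so result = 0.1
((B ∨ (¬A ∧ (¬B ∧ B))) ⊃ ((A ⊃ (C ∧ (C ⊃ C))) ⊃ A)): 0.3 > 0.1, so result = 0.1
(C ⊃ ((B ∨ (¬A ∧ (¬B ∧ B))) ⊃ ((A ⊃ (C ∧ (C ⊃ C))) ⊃ A))): 0.8 > 0.1, so result = 0.1

0.10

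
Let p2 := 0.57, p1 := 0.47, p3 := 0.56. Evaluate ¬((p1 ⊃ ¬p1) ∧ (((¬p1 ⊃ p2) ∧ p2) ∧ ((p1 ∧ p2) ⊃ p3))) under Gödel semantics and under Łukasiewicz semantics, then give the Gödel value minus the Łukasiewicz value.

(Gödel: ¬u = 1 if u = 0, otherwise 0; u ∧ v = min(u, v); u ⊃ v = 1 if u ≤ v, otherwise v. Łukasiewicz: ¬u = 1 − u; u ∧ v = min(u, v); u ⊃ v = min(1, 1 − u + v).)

Gödel evaluation:
  ¬p1: Gödel ¬ of 0.47 = 0 (operand ≠ 0)
  (p1 ⊃ ¬p1): 0.47 > 0, so result = 0
  ¬p1: Gödel ¬ of 0.47 = 0 (operand ≠ 0)
  (¬p1 ⊃ p2): 0 ≤ 0.57, so result = 1
  ((¬p1 ⊃ p2) ∧ p2) = min(1, 0.57) = 0.57
  (p1 ∧ p2) = min(0.47, 0.57) = 0.47
  ((p1 ∧ p2) ⊃ p3): 0.47 ≤ 0.56, so result = 1
  (((¬p1 ⊃ p2) ∧ p2) ∧ ((p1 ∧ p2) ⊃ p3)) = min(0.57, 1) = 0.57
  ((p1 ⊃ ¬p1) ∧ (((¬p1 ⊃ p2) ∧ p2) ∧ ((p1 ∧ p2) ⊃ p3))) = min(0, 0.57) = 0
  ¬((p1 ⊃ ¬p1) ∧ (((¬p1 ⊃ p2) ∧ p2) ∧ ((p1 ∧ p2) ⊃ p3))): Gödel ¬ of 0 = 1 (operand is 0)
  Gödel value = 1
Łukasiewicz evaluation:
  ¬p1: Łukasiewicz ¬ gives 1 − 0.47 = 0.53
  (p1 ⊃ ¬p1): min(1, 1 − 0.47 + 0.53) = 1
  ¬p1: Łukasiewicz ¬ gives 1 − 0.47 = 0.53
  (¬p1 ⊃ p2): min(1, 1 − 0.53 + 0.57) = 1
  ((¬p1 ⊃ p2) ∧ p2) = min(1, 0.57) = 0.57
  (p1 ∧ p2) = min(0.47, 0.57) = 0.47
  ((p1 ∧ p2) ⊃ p3): min(1, 1 − 0.47 + 0.56) = 1
  (((¬p1 ⊃ p2) ∧ p2) ∧ ((p1 ∧ p2) ⊃ p3)) = min(0.57, 1) = 0.57
  ((p1 ⊃ ¬p1) ∧ (((¬p1 ⊃ p2) ∧ p2) ∧ ((p1 ∧ p2) ⊃ p3))) = min(1, 0.57) = 0.57
  ¬((p1 ⊃ ¬p1) ∧ (((¬p1 ⊃ p2) ∧ p2) ∧ ((p1 ∧ p2) ⊃ p3))): Łukasiewicz ¬ gives 1 − 0.57 = 0.43
  Łukasiewicz value = 0.43
Difference: 1 − 0.43 = 0.57

0.57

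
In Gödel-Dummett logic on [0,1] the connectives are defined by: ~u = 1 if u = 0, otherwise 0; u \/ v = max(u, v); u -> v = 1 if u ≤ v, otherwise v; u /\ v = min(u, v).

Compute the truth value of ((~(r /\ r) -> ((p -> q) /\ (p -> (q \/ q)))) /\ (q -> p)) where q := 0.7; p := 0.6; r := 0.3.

(r /\ r) = min(0.3, 0.3) = 0.3
~(r /\ r): Gödel ¬ of 0.3 = 0 (operand ≠ 0)
(p -> q): 0.6 ≤ 0.7, so result = 1
(q \/ q) = max(0.7, 0.7) = 0.7
(p -> (q \/ q)): 0.6 ≤ 0.7, so result = 1
((p -> q) /\ (p -> (q \/ q))) = min(1, 1) = 1
(~(r /\ r) -> ((p -> q) /\ (p -> (q \/ q)))): 0 ≤ 1, so result = 1
(q -> p): 0.7 > 0.6, so result = 0.6
((~(r /\ r) -> ((p -> q) /\ (p -> (q \/ q)))) /\ (q -> p)) = min(1, 0.6) = 0.6

0.60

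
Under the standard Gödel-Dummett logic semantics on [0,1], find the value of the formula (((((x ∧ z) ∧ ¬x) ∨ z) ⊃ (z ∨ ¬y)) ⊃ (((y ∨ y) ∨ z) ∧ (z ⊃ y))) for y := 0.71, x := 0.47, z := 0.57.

(x ∧ z) = min(0.47, 0.57) = 0.47
¬x: Gödel ¬ of 0.47 = 0 (operand ≠ 0)
((x ∧ z) ∧ ¬x) = min(0.47, 0) = 0
(((x ∧ z) ∧ ¬x) ∨ z) = max(0, 0.57) = 0.57
¬y: Gödel ¬ of 0.71 = 0 (operand ≠ 0)
(z ∨ ¬y) = max(0.57, 0) = 0.57
((((x ∧ z) ∧ ¬x) ∨ z) ⊃ (z ∨ ¬y)): 0.57 ≤ 0.57, so result = 1
(y ∨ y) = max(0.71, 0.71) = 0.71
((y ∨ y) ∨ z) = max(0.71, 0.57) = 0.71
(z ⊃ y): 0.57 ≤ 0.71, so result = 1
(((y ∨ y) ∨ z) ∧ (z ⊃ y)) = min(0.71, 1) = 0.71
(((((x ∧ z) ∧ ¬x) ∨ z) ⊃ (z ∨ ¬y)) ⊃ (((y ∨ y) ∨ z) ∧ (z ⊃ y))): 1 > 0.71, so result = 0.71

0.71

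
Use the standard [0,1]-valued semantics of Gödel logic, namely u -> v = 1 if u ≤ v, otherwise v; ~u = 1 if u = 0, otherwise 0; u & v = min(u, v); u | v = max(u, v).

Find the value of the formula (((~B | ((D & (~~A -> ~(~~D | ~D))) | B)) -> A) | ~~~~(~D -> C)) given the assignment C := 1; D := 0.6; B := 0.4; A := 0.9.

~B: Gödel ¬ of 0.4 = 0 (operand ≠ 0)
~A: Gödel ¬ of 0.9 = 0 (operand ≠ 0)
~~A: Gödel ¬ of 0 = 1 (operand is 0)
~D: Gödel ¬ of 0.6 = 0 (operand ≠ 0)
~~D: Gödel ¬ of 0 = 1 (operand is 0)
~D: Gödel ¬ of 0.6 = 0 (operand ≠ 0)
(~~D | ~D) = max(1, 0) = 1
~(~~D | ~D): Gödel ¬ of 1 = 0 (operand ≠ 0)
(~~A -> ~(~~D | ~D)): 1 > 0, so result = 0
(D & (~~A -> ~(~~D | ~D))) = min(0.6, 0) = 0
((D & (~~A -> ~(~~D | ~D))) | B) = max(0, 0.4) = 0.4
(~B | ((D & (~~A -> ~(~~D | ~D))) | B)) = max(0, 0.4) = 0.4
((~B | ((D & (~~A -> ~(~~D | ~D))) | B)) -> A): 0.4 ≤ 0.9, so result = 1
~D: Gödel ¬ of 0.6 = 0 (operand ≠ 0)
(~D -> C): 0 ≤ 1, so result = 1
~(~D -> C): Gödel ¬ of 1 = 0 (operand ≠ 0)
~~(~D -> C): Gödel ¬ of 0 = 1 (operand is 0)
~~~(~D -> C): Gödel ¬ of 1 = 0 (operand ≠ 0)
~~~~(~D -> C): Gödel ¬ of 0 = 1 (operand is 0)
(((~B | ((D & (~~A -> ~(~~D | ~D))) | B)) -> A) | ~~~~(~D -> C)) = max(1, 1) = 1

1.00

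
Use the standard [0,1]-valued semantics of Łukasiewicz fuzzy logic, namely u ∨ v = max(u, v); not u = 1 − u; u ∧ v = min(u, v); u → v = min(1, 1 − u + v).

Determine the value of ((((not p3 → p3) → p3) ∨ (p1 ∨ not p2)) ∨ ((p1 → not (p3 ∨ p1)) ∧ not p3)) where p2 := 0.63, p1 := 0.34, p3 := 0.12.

not p3: Łukasiewicz ¬ gives 1 − 0.12 = 0.88
(not p3 → p3): min(1, 1 − 0.88 + 0.12) = 0.24
((not p3 → p3) → p3): min(1, 1 − 0.24 + 0.12) = 0.88
not p2: Łukasiewicz ¬ gives 1 − 0.63 = 0.37
(p1 ∨ not p2) = max(0.34, 0.37) = 0.37
(((not p3 → p3) → p3) ∨ (p1 ∨ not p2)) = max(0.88, 0.37) = 0.88
(p3 ∨ p1) = max(0.12, 0.34) = 0.34
not (p3 ∨ p1): Łukasiewicz ¬ gives 1 − 0.34 = 0.66
(p1 → not (p3 ∨ p1)): min(1, 1 − 0.34 + 0.66) = 1
not p3: Łukasiewicz ¬ gives 1 − 0.12 = 0.88
((p1 → not (p3 ∨ p1)) ∧ not p3) = min(1, 0.88) = 0.88
((((not p3 → p3) → p3) ∨ (p1 ∨ not p2)) ∨ ((p1 → not (p3 ∨ p1)) ∧ not p3)) = max(0.88, 0.88) = 0.88

0.88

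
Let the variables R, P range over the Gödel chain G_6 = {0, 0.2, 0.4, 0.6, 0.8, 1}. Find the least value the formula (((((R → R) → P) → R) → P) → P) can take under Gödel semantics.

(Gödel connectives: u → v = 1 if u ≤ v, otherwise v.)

The minimum is attained at R = 0, P = 0.2:
  (R → R): 0 ≤ 0, so result = 1
  ((R → R) → P): 1 > 0.2, so result = 0.2
  (((R → R) → P) → R): 0.2 > 0, so result = 0
  ((((R → R) → P) → R) → P): 0 ≤ 0.2, so result = 1
  (((((R → R) → P) → R) → P) → P): 1 > 0.2, so result = 0.2
Checking all 36 assignments confirms none give a value below 0.20.

0.20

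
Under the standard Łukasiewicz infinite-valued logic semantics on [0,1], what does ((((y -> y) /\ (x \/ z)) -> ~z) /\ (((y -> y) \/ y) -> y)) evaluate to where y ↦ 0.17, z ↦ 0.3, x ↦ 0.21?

(y -> y): min(1, 1 − 0.17 + 0.17) = 1
(x \/ z) = max(0.21, 0.3) = 0.3
((y -> y) /\ (x \/ z)) = min(1, 0.3) = 0.3
~z: Łukasiewicz ¬ gives 1 − 0.3 = 0.7
(((y -> y) /\ (x \/ z)) -> ~z): min(1, 1 − 0.3 + 0.7) = 1
(y -> y): min(1, 1 − 0.17 + 0.17) = 1
((y -> y) \/ y) = max(1, 0.17) = 1
(((y -> y) \/ y) -> y): min(1, 1 − 1 + 0.17) = 0.17
((((y -> y) /\ (x \/ z)) -> ~z) /\ (((y -> y) \/ y) -> y)) = min(1, 0.17) = 0.17

0.17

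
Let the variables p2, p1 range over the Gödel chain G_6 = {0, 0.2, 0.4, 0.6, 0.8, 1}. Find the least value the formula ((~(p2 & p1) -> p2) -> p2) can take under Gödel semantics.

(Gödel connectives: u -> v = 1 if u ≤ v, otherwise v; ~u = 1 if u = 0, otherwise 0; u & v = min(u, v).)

The minimum is attained at p2 = 0.2, p1 = 0.2:
  (p2 & p1) = min(0.2, 0.2) = 0.2
  ~(p2 & p1): Gödel ¬ of 0.2 = 0 (operand ≠ 0)
  (~(p2 & p1) -> p2): 0 ≤ 0.2, so result = 1
  ((~(p2 & p1) -> p2) -> p2): 1 > 0.2, so result = 0.2
Checking all 36 assignments confirms none give a value below 0.20.

0.20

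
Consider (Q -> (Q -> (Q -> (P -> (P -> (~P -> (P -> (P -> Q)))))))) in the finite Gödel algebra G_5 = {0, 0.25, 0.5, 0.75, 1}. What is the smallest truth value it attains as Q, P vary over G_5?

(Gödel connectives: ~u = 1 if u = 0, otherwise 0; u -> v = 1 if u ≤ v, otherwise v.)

Every assignment gives 1. For instance at Q = 0, P = 0:
  ~P: Gödel ¬ of 0 = 1 (operand is 0)
  (P -> Q): 0 ≤ 0, so result = 1
  (P -> (P -> Q)): 0 ≤ 1, so result = 1
  (~P -> (P -> (P -> Q))): 1 ≤ 1, so result = 1
  (P -> (~P -> (P -> (P -> Q)))): 0 ≤ 1, so result = 1
  (P -> (P -> (~P -> (P -> (P -> Q))))): 0 ≤ 1, so result = 1
  (Q -> (P -> (P -> (~P -> (P -> (P -> Q)))))): 0 ≤ 1, so result = 1
  (Q -> (Q -> (P -> (P -> (~P -> (P -> (P -> Q))))))): 0 ≤ 1, so result = 1
  (Q -> (Q -> (Q -> (P -> (P -> (~P -> (P -> (P -> Q)))))))): 0 ≤ 1, so result = 1
All 25 assignments give value 1 — the formula is a G_5-tautology.

1.00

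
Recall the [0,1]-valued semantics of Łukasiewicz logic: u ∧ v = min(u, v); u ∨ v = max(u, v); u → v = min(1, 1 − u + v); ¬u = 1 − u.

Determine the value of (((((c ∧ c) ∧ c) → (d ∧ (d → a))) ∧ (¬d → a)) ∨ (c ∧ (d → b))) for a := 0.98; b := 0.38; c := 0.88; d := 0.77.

(c ∧ c) = min(0.88, 0.88) = 0.88
((c ∧ c) ∧ c) = min(0.88, 0.88) = 0.88
(d → a): min(1, 1 − 0.77 + 0.98) = 1
(d ∧ (d → a)) = min(0.77, 1) = 0.77
(((c ∧ c) ∧ c) → (d ∧ (d → a))): min(1, 1 − 0.88 + 0.77) = 0.89
¬d: Łukasiewicz ¬ gives 1 − 0.77 = 0.23
(¬d → a): min(1, 1 − 0.23 + 0.98) = 1
((((c ∧ c) ∧ c) → (d ∧ (d → a))) ∧ (¬d → a)) = min(0.89, 1) = 0.89
(d → b): min(1, 1 − 0.77 + 0.38) = 0.61
(c ∧ (d → b)) = min(0.88, 0.61) = 0.61
(((((c ∧ c) ∧ c) → (d ∧ (d → a))) ∧ (¬d → a)) ∨ (c ∧ (d → b))) = max(0.89, 0.61) = 0.89

0.89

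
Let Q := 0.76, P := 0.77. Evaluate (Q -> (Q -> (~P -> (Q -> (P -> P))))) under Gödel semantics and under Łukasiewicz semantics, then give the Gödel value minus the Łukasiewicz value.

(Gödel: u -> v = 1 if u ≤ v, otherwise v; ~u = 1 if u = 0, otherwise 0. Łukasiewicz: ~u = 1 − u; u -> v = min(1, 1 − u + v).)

Gödel evaluation:
  ~P: Gödel ¬ of 0.77 = 0 (operand ≠ 0)
  (P -> P): 0.77 ≤ 0.77, so result = 1
  (Q -> (P -> P)): 0.76 ≤ 1, so result = 1
  (~P -> (Q -> (P -> P))): 0 ≤ 1, so result = 1
  (Q -> (~P -> (Q -> (P -> P)))): 0.76 ≤ 1, so result = 1
  (Q -> (Q -> (~P -> (Q -> (P -> P))))): 0.76 ≤ 1, so result = 1
  Gödel value = 1
Łukasiewicz evaluation:
  ~P: Łukasiewicz ¬ gives 1 − 0.77 = 0.23
  (P -> P): min(1, 1 − 0.77 + 0.77) = 1
  (Q -> (P -> P)): min(1, 1 − 0.76 + 1) = 1
  (~P -> (Q -> (P -> P))): min(1, 1 − 0.23 + 1) = 1
  (Q -> (~P -> (Q -> (P -> P)))): min(1, 1 − 0.76 + 1) = 1
  (Q -> (Q -> (~P -> (Q -> (P -> P))))): min(1, 1 − 0.76 + 1) = 1
  Łukasiewicz value = 1
Difference: 1 − 1 = 0.00

0.00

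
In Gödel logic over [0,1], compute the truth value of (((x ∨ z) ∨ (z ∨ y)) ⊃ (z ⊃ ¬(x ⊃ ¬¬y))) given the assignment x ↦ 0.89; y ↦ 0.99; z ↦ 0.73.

(x ∨ z) = max(0.89, 0.73) = 0.89
(z ∨ y) = max(0.73, 0.99) = 0.99
((x ∨ z) ∨ (z ∨ y)) = max(0.89, 0.99) = 0.99
¬y: Gödel ¬ of 0.99 = 0 (operand ≠ 0)
¬¬y: Gödel ¬ of 0 = 1 (operand is 0)
(x ⊃ ¬¬y): 0.89 ≤ 1, so result = 1
¬(x ⊃ ¬¬y): Gödel ¬ of 1 = 0 (operand ≠ 0)
(z ⊃ ¬(x ⊃ ¬¬y)): 0.73 > 0, so result = 0
(((x ∨ z) ∨ (z ∨ y)) ⊃ (z ⊃ ¬(x ⊃ ¬¬y))): 0.99 > 0, so result = 0

0.00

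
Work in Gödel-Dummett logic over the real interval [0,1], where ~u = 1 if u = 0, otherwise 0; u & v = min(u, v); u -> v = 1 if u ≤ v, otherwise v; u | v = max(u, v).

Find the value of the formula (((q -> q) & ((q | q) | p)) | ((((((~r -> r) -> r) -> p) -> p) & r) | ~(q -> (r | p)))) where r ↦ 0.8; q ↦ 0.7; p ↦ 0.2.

0.80

(q -> q): 0.7 ≤ 0.7, so result = 1
(q | q) = max(0.7, 0.7) = 0.7
((q | q) | p) = max(0.7, 0.2) = 0.7
((q -> q) & ((q | q) | p)) = min(1, 0.7) = 0.7
~r: Gödel ¬ of 0.8 = 0 (operand ≠ 0)
(~r -> r): 0 ≤ 0.8, so result = 1
((~r -> r) -> r): 1 > 0.8, so result = 0.8
(((~r -> r) -> r) -> p): 0.8 > 0.2, so result = 0.2
((((~r -> r) -> r) -> p) -> p): 0.2 ≤ 0.2, so result = 1
(((((~r -> r) -> r) -> p) -> p) & r) = min(1, 0.8) = 0.8
(r | p) = max(0.8, 0.2) = 0.8
(q -> (r | p)): 0.7 ≤ 0.8, so result = 1
~(q -> (r | p)): Gödel ¬ of 1 = 0 (operand ≠ 0)
((((((~r -> r) -> r) -> p) -> p) & r) | ~(q -> (r | p))) = max(0.8, 0) = 0.8
(((q -> q) & ((q | q) | p)) | ((((((~r -> r) -> r) -> p) -> p) & r) | ~(q -> (r | p)))) = max(0.7, 0.8) = 0.8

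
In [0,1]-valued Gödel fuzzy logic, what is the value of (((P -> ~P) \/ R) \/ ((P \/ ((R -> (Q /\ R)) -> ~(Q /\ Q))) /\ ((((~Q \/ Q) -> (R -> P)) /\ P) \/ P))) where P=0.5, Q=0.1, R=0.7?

~P: Gödel ¬ of 0.5 = 0 (operand ≠ 0)
(P -> ~P): 0.5 > 0, so result = 0
((P -> ~P) \/ R) = max(0, 0.7) = 0.7
(Q /\ R) = min(0.1, 0.7) = 0.1
(R -> (Q /\ R)): 0.7 > 0.1, so result = 0.1
(Q /\ Q) = min(0.1, 0.1) = 0.1
~(Q /\ Q): Gödel ¬ of 0.1 = 0 (operand ≠ 0)
((R -> (Q /\ R)) -> ~(Q /\ Q)): 0.1 > 0, so result = 0
(P \/ ((R -> (Q /\ R)) -> ~(Q /\ Q))) = max(0.5, 0) = 0.5
~Q: Gödel ¬ of 0.1 = 0 (operand ≠ 0)
(~Q \/ Q) = max(0, 0.1) = 0.1
(R -> P): 0.7 > 0.5, so result = 0.5
((~Q \/ Q) -> (R -> P)): 0.1 ≤ 0.5, so result = 1
(((~Q \/ Q) -> (R -> P)) /\ P) = min(1, 0.5) = 0.5
((((~Q \/ Q) -> (R -> P)) /\ P) \/ P) = max(0.5, 0.5) = 0.5
((P \/ ((R -> (Q /\ R)) -> ~(Q /\ Q))) /\ ((((~Q \/ Q) -> (R -> P)) /\ P) \/ P)) = min(0.5, 0.5) = 0.5
(((P -> ~P) \/ R) \/ ((P \/ ((R -> (Q /\ R)) -> ~(Q /\ Q))) /\ ((((~Q \/ Q) -> (R -> P)) /\ P) \/ P))) = max(0.7, 0.5) = 0.7

0.70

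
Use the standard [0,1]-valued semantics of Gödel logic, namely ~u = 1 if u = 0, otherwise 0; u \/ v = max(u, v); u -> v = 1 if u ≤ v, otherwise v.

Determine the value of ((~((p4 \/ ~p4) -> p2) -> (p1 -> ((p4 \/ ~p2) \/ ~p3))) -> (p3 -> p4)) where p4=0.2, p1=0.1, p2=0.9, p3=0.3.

0.20

~p4: Gödel ¬ of 0.2 = 0 (operand ≠ 0)
(p4 \/ ~p4) = max(0.2, 0) = 0.2
((p4 \/ ~p4) -> p2): 0.2 ≤ 0.9, so result = 1
~((p4 \/ ~p4) -> p2): Gödel ¬ of 1 = 0 (operand ≠ 0)
~p2: Gödel ¬ of 0.9 = 0 (operand ≠ 0)
(p4 \/ ~p2) = max(0.2, 0) = 0.2
~p3: Gödel ¬ of 0.3 = 0 (operand ≠ 0)
((p4 \/ ~p2) \/ ~p3) = max(0.2, 0) = 0.2
(p1 -> ((p4 \/ ~p2) \/ ~p3)): 0.1 ≤ 0.2, so result = 1
(~((p4 \/ ~p4) -> p2) -> (p1 -> ((p4 \/ ~p2) \/ ~p3))): 0 ≤ 1, so result = 1
(p3 -> p4): 0.3 > 0.2, so result = 0.2
((~((p4 \/ ~p4) -> p2) -> (p1 -> ((p4 \/ ~p2) \/ ~p3))) -> (p3 -> p4)): 1 > 0.2, so result = 0.2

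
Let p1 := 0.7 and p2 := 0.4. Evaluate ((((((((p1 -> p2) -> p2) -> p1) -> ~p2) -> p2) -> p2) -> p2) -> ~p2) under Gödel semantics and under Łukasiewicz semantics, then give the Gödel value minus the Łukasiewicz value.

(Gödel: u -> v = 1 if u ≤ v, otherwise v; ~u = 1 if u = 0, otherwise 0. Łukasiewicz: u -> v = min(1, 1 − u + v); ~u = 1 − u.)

Gödel evaluation:
  (p1 -> p2): 0.7 > 0.4, so result = 0.4
  ((p1 -> p2) -> p2): 0.4 ≤ 0.4, so result = 1
  (((p1 -> p2) -> p2) -> p1): 1 > 0.7, so result = 0.7
  ~p2: Gödel ¬ of 0.4 = 0 (operand ≠ 0)
  ((((p1 -> p2) -> p2) -> p1) -> ~p2): 0.7 > 0, so result = 0
  (((((p1 -> p2) -> p2) -> p1) -> ~p2) -> p2): 0 ≤ 0.4, so result = 1
  ((((((p1 -> p2) -> p2) -> p1) -> ~p2) -> p2) -> p2): 1 > 0.4, so result = 0.4
  (((((((p1 -> p2) -> p2) -> p1) -> ~p2) -> p2) -> p2) -> p2): 0.4 ≤ 0.4, so result = 1
  ~p2: Gödel ¬ of 0.4 = 0 (operand ≠ 0)
  ((((((((p1 -> p2) -> p2) -> p1) -> ~p2) -> p2) -> p2) -> p2) -> ~p2): 1 > 0, so result = 0
  Gödel value = 0
Łukasiewicz evaluation:
  (p1 -> p2): min(1, 1 − 0.7 + 0.4) = 0.7
  ((p1 -> p2) -> p2): min(1, 1 − 0.7 + 0.4) = 0.7
  (((p1 -> p2) -> p2) -> p1): min(1, 1 − 0.7 + 0.7) = 1
  ~p2: Łukasiewicz ¬ gives 1 − 0.4 = 0.6
  ((((p1 -> p2) -> p2) -> p1) -> ~p2): min(1, 1 − 1 + 0.6) = 0.6
  (((((p1 -> p2) -> p2) -> p1) -> ~p2) -> p2): min(1, 1 − 0.6 + 0.4) = 0.8
  ((((((p1 -> p2) -> p2) -> p1) -> ~p2) -> p2) -> p2): min(1, 1 − 0.8 + 0.4) = 0.6
  (((((((p1 -> p2) -> p2) -> p1) -> ~p2) -> p2) -> p2) -> p2): min(1, 1 − 0.6 + 0.4) = 0.8
  ~p2: Łukasiewicz ¬ gives 1 − 0.4 = 0.6
  ((((((((p1 -> p2) -> p2) -> p1) -> ~p2) -> p2) -> p2) -> p2) -> ~p2): min(1, 1 − 0.8 + 0.6) = 0.8
  Łukasiewicz value = 0.8
Difference: 0 − 0.8 = -0.80

-0.80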